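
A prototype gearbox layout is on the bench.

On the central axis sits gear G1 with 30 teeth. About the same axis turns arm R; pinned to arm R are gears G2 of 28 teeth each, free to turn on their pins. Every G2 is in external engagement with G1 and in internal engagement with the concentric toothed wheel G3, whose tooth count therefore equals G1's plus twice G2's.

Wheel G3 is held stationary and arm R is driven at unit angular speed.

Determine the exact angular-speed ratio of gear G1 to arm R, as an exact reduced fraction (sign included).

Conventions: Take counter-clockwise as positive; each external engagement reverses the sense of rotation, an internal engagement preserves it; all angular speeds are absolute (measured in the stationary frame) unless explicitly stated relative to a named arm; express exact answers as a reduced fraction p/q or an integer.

recognized (axles ride arm R): planetary set, 30/28/86 teeth
ring teeth: 30 + 2·28 = 86
30(ω_sun−ω_arm) = −86(ω_ring−ω_arm),  ω_ring = 0, ω_arm = 1
ω_sun = 1 − (86/30)(0−1) = 58/15
ω_out/ω_in = 58/15

58/15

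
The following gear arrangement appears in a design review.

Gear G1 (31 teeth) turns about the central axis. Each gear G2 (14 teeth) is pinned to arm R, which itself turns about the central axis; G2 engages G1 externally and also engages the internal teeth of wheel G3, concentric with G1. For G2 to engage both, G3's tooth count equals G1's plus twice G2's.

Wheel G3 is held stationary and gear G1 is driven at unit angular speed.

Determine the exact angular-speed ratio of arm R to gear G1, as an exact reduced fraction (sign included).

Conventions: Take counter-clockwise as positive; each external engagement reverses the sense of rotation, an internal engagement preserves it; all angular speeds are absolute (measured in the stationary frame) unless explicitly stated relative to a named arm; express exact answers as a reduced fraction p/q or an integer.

class = planetary set [G3 = 31+2·14 = 59; Willis about the carrier]
ring teeth: 31 + 2·14 = 59
31(ω_sun−ω_arm) = −59(ω_ring−ω_arm),  ω_ring = 0, ω_sun = 1
31(1−ω_arm) = −59(0−ω_arm)  ⇒  90·ω_arm = 31  ⇒  ω_arm = 31/90
ω_out/ω_in = 31/90

31/90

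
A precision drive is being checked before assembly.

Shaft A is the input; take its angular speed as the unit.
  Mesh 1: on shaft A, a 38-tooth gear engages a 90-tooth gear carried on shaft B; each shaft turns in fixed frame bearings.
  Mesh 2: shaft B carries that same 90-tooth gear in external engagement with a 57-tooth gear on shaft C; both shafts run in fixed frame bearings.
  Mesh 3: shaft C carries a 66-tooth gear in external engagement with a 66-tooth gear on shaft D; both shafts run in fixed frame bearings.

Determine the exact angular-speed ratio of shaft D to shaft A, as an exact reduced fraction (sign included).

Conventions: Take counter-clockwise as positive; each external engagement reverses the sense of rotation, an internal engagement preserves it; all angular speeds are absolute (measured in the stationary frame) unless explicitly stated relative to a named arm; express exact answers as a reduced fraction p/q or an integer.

-2/3

class = fixed-axis compound train [3 meshes; 3 ratios multiply, 3 sense flips]
mesh 1 [38T→90T]: running ratio 19/45, sense −
mesh 2 [90T→57T]: running ratio 2/3, sense +
mesh 3 [66T→66T]: running ratio 2/3, sense −
ω_out/ω_in = -2/3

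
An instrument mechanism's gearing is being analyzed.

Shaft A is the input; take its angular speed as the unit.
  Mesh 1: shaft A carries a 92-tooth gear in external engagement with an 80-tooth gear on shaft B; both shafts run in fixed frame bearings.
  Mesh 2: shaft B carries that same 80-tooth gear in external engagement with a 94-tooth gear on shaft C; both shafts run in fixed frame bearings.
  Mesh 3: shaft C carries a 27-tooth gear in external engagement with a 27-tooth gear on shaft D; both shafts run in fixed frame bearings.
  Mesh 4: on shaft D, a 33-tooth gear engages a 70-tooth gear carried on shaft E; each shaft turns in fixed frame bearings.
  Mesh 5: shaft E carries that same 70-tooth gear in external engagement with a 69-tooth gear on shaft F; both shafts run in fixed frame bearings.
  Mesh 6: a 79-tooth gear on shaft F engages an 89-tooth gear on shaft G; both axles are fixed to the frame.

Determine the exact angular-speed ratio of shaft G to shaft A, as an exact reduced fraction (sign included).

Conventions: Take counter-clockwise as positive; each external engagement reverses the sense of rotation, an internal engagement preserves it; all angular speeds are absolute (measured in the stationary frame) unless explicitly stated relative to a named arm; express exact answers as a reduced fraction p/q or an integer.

class = fixed-axis compound train [6 meshes; 6 ratios multiply, 6 sense flips]
mesh 1 [92T→80T]: running ratio 23/20, sense −
mesh 2 [80T→94T]: running ratio 46/47, sense +
mesh 3 [27T→27T]: running ratio 46/47, sense −
mesh 4 [33T→70T]: running ratio 759/1645, sense +
mesh 5 [70T→69T]: running ratio 22/47, sense −
mesh 6 [79T→89T]: running ratio 1738/4183, sense +
ω_out/ω_in = 1738/4183

1738/4183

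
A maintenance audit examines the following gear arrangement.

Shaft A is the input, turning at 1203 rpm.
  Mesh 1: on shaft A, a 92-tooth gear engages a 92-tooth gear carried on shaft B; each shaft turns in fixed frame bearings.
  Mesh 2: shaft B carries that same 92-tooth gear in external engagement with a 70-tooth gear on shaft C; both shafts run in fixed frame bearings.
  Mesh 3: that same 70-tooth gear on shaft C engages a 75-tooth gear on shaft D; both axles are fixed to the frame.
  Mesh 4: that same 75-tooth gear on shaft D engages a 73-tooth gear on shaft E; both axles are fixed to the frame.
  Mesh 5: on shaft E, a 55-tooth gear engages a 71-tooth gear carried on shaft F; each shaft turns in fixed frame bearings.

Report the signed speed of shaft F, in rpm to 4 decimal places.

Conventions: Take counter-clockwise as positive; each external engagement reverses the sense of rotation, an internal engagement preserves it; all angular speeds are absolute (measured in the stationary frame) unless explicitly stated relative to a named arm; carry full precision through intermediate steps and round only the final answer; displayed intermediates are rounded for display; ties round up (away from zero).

-1174.4511 rpm

recognized (6 fixed axles, 5 meshes): fixed-axis compound train
mesh 1 [92T→92T]: ω = 1203.0000×92/92 = 1203.0000 rpm, sense flips to −
mesh 2 [92T→70T]: ω = 1203.0000×92/70 = 1581.0857 rpm, sense flips to +
mesh 3 [70T→75T]: ω = 1581.0857×70/75 = 1475.6800 rpm, sense flips to −
mesh 4 [75T→73T]: ω = 1475.6800×75/73 = 1516.1096 rpm, sense flips to +
mesh 5 [55T→71T]: ω = 1516.1096×55/71 = 1174.4511 rpm, sense flips to −
signed output speed = -1174.4511 rpm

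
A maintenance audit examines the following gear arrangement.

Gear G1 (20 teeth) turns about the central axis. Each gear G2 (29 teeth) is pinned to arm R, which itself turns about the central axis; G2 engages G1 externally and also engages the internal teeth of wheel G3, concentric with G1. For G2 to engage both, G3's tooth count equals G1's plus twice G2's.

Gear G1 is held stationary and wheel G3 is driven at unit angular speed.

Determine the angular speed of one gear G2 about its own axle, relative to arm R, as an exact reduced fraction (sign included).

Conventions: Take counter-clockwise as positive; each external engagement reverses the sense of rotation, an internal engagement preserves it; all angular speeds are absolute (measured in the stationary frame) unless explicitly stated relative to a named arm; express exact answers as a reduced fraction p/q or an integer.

780/1421

recognized (axles ride arm R): planetary set, 20/29/78 teeth
ring teeth: 20 + 2·29 = 78
20(ω_sun−ω_arm) = −78(ω_ring−ω_arm),  ω_sun = 0, ω_ring = 1
20(0−ω_arm) = −78(1−ω_arm)  ⇒  98·ω_arm = 78  ⇒  ω_arm = 39/49
sun–planet mesh: 20·(0−39/49) = −29·(ω_p−ω_arm)  ⇒  ω_p−ω_arm = 780/1421
exact speed ratio = 780/1421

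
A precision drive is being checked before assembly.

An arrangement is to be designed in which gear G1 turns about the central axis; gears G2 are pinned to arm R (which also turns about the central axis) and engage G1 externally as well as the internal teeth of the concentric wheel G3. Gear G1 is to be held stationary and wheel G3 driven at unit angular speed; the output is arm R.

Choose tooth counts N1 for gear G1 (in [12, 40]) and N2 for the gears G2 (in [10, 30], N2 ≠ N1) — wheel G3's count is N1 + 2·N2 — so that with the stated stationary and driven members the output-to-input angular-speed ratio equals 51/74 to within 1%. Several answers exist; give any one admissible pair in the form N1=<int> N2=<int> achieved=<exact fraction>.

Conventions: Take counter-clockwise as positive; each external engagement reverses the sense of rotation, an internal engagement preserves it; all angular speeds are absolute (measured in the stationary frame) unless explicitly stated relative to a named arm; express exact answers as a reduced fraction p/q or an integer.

topology: planetary set — design target 51/74, arm = carrier (Willis)
Willis with ω_sun = 0: ω_arm/ω_ring = N3/(N1+N3); set equal to 51/74  ⇒  N3/N1 = (51/74)/(1 − 51/74) = 51/23
N3 = N1 + 2·N2  ⇒  N2/N1 = (N3/N1 − 1)/2 = (51/23 − 1)/2 = 14/23
smallest multiple with N1 ≥ 12 and N2 ≥ 10: k = 1  ⇒  N1 = 1·23 = 23, N2 = 1·14 = 14 (N1 ≤ 40, N2 ≤ 30, N2 ≠ N1 ✓), N3 = 23 + 2·14 = 51
check: N3/(N1+N3) with N1 = 23, N3 = 51 gives 51/74; |achieved − target| = 0 ≤ 51/7400 ✓

N1=23 N2=14 achieved=51/74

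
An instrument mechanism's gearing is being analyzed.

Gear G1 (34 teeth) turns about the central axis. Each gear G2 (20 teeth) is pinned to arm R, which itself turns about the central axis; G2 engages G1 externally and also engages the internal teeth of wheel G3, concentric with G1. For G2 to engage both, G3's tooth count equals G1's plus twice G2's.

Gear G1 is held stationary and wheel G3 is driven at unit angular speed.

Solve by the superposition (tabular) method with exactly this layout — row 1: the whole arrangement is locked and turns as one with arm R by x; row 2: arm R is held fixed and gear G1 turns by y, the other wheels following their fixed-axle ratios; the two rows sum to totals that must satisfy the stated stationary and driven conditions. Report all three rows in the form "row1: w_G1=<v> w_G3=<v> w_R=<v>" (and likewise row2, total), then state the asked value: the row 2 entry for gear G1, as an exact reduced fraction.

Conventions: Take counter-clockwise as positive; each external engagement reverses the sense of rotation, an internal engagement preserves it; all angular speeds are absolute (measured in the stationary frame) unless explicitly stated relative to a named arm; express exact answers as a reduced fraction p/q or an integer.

class = planetary set [G3 = 34+2·20 = 74; Willis about the carrier]
superposition row 1 [locked train]: every member turns x
superposition row 2 [arm held]: sun y, ring −(34/74)·y, arm 0
boundary: total ω_sun = x + y = 0 and total ω_ring = x − (34/74)·y = 1  ⇒  y = -37/54, x = 37/54
row 2 ring = −(34/74)·(-37/54) = 17/54
totals (row 1 + row 2): sun 37/54 + (-37/54) = 0, ring 37/54 + 17/54 = 1, arm 37/54 + 0 = 37/54
asked cell (row2, sun) = -37/54

row1: w_G1=37/54 w_G3=37/54 w_R=37/54
row2: w_G1=-37/54 w_G3=17/54 w_R=0
total: w_G1=0 w_G3=1 w_R=37/54
asked value: -37/54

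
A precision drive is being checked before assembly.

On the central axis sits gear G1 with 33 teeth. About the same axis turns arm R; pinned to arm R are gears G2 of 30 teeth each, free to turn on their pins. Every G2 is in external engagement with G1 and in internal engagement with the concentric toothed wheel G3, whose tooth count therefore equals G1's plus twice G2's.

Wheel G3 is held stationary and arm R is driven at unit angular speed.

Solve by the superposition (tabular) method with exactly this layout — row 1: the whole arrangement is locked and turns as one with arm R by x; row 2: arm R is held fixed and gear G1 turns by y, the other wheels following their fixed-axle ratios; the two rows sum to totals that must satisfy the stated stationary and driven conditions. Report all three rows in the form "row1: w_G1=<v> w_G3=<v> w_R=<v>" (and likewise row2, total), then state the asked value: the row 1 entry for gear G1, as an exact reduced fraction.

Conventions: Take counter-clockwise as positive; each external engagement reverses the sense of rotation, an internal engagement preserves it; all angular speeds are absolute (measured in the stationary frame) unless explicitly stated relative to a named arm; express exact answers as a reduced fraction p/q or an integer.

recognized (axles ride arm R): planetary set, 33/30/93 teeth
row 1: whole set turns with the arm by x
superposition row 2 [arm held]: sun y, ring −(33/93)·y, arm 0
boundary: total ω_ring = x − (33/93)·y = 0 and total ω_arm = x = 1  ⇒  y = 31/11, x = 1
row 2 ring = −(33/93)·31/11 = -1
totals (row 1 + row 2): sun 1 + 31/11 = 42/11, ring 1 + (-1) = 0, arm 1 + 0 = 1
asked cell (row1, sun) = 1

row1: w_G1=1 w_G3=1 w_R=1
row2: w_G1=31/11 w_G3=-1 w_R=0
total: w_G1=42/11 w_G3=0 w_R=1
asked value: 1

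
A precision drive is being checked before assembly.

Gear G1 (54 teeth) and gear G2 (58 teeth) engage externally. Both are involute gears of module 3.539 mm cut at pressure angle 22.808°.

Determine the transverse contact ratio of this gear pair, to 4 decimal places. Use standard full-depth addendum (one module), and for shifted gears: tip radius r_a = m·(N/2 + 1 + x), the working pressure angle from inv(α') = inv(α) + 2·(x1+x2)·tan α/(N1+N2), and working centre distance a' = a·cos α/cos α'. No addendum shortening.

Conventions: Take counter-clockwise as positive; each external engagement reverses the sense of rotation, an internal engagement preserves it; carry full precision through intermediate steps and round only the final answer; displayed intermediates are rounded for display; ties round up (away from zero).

recognized (one external pair, fixed centres): single-mesh tooth geometry, m = 3.539, N1 = 54, N2 = 58
base radii: r_b1 = 88.081619, r_b2 = 94.606183
tip radii: r_a1 = 99.092000, r_a2 = 106.170000
no profile shift: α' = α, a' = a
action lengths: √(r_a1²−r_b1²) = 45.396618, √(r_a2²−r_b2²) = 48.184427
base pitch p_b = π·m·cos α = 10.248762
CR = (45.396618 + 48.184427 − 198.184000·sin 22.80800°)/10.248762 = 1.634944
contact ratio ≈ 1.6349

1.6349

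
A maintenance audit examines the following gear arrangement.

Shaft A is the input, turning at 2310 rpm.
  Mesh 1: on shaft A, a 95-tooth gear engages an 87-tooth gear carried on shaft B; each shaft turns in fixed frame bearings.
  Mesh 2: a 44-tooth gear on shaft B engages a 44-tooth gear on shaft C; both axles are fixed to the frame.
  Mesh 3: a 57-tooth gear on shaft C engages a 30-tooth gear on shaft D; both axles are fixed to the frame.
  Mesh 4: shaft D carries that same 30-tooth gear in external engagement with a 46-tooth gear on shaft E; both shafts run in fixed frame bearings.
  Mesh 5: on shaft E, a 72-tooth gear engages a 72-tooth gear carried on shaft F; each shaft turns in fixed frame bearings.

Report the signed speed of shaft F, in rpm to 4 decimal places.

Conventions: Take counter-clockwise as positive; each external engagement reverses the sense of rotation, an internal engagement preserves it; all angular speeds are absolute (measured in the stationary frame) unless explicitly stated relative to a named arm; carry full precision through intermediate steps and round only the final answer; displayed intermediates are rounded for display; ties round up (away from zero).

5-mesh fixed-axis compound train (all bearings frame-fixed)
mesh 1 [95T→87T]: ω = 2310.0000×95/87 = 2522.4138 rpm, sense flips to −
mesh 2 [44T→44T]: ω = 2522.4138×44/44 = 2522.4138 rpm, sense flips to +
mesh 3 [57T→30T]: ω = 2522.4138×57/30 = 4792.5862 rpm, sense flips to −
mesh 4 [30T→46T]: ω = 4792.5862×30/46 = 3125.5997 rpm, sense flips to +
mesh 5 [72T→72T]: ω = 3125.5997×72/72 = 3125.5997 rpm, sense flips to −
signed output speed = -3125.5997 rpm

-3125.5997 rpm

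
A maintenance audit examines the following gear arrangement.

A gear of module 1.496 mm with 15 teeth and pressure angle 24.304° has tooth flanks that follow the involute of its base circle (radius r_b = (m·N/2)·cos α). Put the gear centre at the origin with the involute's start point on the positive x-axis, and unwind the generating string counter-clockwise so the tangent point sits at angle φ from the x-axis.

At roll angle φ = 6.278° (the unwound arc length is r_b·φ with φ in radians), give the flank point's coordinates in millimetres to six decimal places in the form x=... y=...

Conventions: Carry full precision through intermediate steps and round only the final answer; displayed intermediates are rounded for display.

x=10.286823 y=0.004479

recognized (one wheel, involute flank): single-mesh tooth geometry, m = 1.496, N = 15
pitch radius r_p = m·N/2 = 1.496·15/2 = 11.220000
base radius r_b = r_p·cos α = 11.220000·cos 24.304° = 10.225622
roll angle φ = 6.278° = 0.10957177 rad
x = r_b·(cos φ + φ·sin φ) = 10.286823
y = r_b·(sin φ − φ·cos φ) = 0.004479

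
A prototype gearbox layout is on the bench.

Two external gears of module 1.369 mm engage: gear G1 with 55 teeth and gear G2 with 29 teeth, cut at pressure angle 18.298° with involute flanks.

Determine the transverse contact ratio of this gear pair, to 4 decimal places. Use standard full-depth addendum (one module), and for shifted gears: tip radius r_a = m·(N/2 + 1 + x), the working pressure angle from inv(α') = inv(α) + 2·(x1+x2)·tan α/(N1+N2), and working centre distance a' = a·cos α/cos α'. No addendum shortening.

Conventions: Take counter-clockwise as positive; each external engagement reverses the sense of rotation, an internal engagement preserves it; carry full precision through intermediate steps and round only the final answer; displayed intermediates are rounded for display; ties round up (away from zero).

1.7975

single-mesh involute tooth geometry (55T engaging 29T at module 1.369)
base radii: r_b1 = 35.743908, r_b2 = 18.846788
tip radii: r_a1 = 39.016500, r_a2 = 21.219500
no profile shift: α' = α, a' = a
action lengths: √(r_a1²−r_b1²) = 15.641621, √(r_a2²−r_b2²) = 9.750167
base pitch p_b = π·m·cos α = 4.083375
CR = (15.641621 + 9.750167 − 57.498000·sin 18.29800°)/4.083375 = 1.797473
contact ratio ≈ 1.7975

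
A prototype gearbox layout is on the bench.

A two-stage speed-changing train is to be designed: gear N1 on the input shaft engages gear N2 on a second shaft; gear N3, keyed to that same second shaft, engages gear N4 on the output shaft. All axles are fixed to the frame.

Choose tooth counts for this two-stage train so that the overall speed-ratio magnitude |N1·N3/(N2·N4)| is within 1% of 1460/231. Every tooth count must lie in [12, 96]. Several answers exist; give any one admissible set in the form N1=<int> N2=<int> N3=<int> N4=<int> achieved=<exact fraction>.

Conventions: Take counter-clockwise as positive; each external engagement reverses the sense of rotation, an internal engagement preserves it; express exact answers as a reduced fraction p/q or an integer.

N1=40 N2=14 N3=73 N4=33 achieved=1460/231

class = fixed-axis compound train [2-stage, 1460/231 wanted]
target = 1460/231 in lowest terms: an exact hit needs N1·N3 = k·1460 and N2·N4 = k·231 for one integer k, every count in [12, 96]; additionally prefer no 1:1 stage (N1 ≠ N2, N3 ≠ N4)
k = 1: no 1:1-free in-range split of k·1460 and k·231 into factor pairs; take k = 2
k = 2: N1·N3 = 2920 = 40·73, N2·N4 = 462 = 14·33
achieved = 40·73/(14·33) = 1460/231; |achieved − target| = 0 ≤ 73/1155 ✓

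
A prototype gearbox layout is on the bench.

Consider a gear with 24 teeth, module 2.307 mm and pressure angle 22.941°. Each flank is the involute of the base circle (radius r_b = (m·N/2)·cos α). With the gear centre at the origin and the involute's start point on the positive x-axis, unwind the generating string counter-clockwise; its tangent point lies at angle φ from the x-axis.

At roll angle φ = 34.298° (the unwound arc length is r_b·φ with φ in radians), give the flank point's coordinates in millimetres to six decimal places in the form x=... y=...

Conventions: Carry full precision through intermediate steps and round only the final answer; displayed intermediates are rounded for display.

x=29.661049 y=1.758405

recognized (one wheel, involute flank): single-mesh tooth geometry, m = 2.307, N = 24
pitch radius r_p = m·N/2 = 2.307·24/2 = 27.684000
base radius r_b = r_p·cos α = 27.684000·cos 22.941° = 25.494382
roll angle φ = 34.298° = 0.59861303 rad
x = r_b·(cos φ + φ·sin φ) = 29.661049
y = r_b·(sin φ − φ·cos φ) = 1.758405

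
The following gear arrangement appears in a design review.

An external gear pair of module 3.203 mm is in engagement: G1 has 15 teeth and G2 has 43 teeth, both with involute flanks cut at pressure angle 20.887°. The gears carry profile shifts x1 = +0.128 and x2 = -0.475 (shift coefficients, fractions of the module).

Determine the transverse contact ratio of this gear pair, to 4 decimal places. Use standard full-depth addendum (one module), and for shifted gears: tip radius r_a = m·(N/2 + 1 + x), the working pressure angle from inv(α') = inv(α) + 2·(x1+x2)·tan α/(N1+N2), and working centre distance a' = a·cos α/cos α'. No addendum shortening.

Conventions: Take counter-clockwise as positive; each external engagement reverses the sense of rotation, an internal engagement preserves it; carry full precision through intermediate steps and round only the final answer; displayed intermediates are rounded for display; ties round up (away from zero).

1.6341

recognized (one external pair, fixed centres): single-mesh tooth geometry, m = 3.203, N1 = 15, N2 = 43
base radii: r_b1 = 22.443871, r_b2 = 64.339096
tip radii: r_a1 = 27.635484, r_a2 = 70.546075
inv(α') = inv(20.887°) + 2·(+0.128-0.475)·tan α/(15+43) = 0.01248991  ⇒  α' = 18.89052°
a' = a·cos α / cos α' = 92.8870·cos 20.887°/cos 18.89052° = 91.723281
action lengths: √(r_a1²−r_b1²) = 16.124287, √(r_a2²−r_b2²) = 28.934916
base pitch p_b = π·m·cos α = 9.401267
CR = (16.124287 + 28.934916 − 91.723281·sin 18.89052°)/9.401267 = 1.634119
contact ratio ≈ 1.6341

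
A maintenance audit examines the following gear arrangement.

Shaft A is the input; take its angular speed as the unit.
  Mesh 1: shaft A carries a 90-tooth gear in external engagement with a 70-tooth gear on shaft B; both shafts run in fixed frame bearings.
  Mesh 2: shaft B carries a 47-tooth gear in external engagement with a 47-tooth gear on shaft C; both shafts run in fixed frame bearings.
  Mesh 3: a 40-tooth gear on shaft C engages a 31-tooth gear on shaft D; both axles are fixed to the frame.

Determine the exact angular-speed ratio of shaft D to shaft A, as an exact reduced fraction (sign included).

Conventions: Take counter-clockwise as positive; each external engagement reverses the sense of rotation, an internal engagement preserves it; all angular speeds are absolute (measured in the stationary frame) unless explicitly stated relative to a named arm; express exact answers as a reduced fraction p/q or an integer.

class = fixed-axis compound train [3 meshes; 3 ratios multiply, 3 sense flips]
mesh 1 [90T→70T]: running ratio 9/7, sense −
mesh 2 [47T→47T]: running ratio 9/7, sense +
mesh 3 [40T→31T]: running ratio 360/217, sense −
ω_out/ω_in = -360/217

-360/217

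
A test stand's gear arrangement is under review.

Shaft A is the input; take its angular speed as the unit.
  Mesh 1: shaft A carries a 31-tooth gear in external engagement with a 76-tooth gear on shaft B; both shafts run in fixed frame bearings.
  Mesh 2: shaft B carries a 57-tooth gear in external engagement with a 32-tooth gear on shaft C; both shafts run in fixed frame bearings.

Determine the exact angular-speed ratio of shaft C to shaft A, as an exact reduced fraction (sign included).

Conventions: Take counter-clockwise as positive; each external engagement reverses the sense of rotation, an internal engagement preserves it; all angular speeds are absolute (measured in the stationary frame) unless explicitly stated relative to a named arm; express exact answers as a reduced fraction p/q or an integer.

93/128

class = fixed-axis compound train [2 meshes; 2 ratios multiply, 2 sense flips]
mesh 1 [31T→76T]: running ratio 31/76, sense −
mesh 2 [57T→32T]: running ratio 93/128, sense +
ω_out/ω_in = 93/128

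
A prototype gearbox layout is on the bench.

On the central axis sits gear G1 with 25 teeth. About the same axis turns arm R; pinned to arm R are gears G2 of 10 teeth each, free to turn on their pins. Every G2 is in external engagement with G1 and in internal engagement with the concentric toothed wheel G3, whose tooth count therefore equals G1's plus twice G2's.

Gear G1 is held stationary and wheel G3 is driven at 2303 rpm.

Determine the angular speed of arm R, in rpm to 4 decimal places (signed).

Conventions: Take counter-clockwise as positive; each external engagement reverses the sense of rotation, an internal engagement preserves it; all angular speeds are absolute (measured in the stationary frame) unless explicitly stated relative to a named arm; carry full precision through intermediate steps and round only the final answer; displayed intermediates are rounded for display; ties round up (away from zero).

topology: planetary set — G1 25T / G2 10T / G3 45T, arm = carrier (Willis)
normalise by the input: solve with ω_ring = 1, then scale by 2303 rpm
ring teeth: 25 + 2·10 = 45
25(ω_sun−ω_arm) = −45(ω_ring−ω_arm),  ω_sun = 0, ω_ring = 1
25(0−ω_arm) = −45(1−ω_arm)  ⇒  70·ω_arm = 45  ⇒  ω_arm = 9/14
scale: ω_arm = 9/14 × 2303 rpm = +1480.5000 rpm

+1480.5000 rpm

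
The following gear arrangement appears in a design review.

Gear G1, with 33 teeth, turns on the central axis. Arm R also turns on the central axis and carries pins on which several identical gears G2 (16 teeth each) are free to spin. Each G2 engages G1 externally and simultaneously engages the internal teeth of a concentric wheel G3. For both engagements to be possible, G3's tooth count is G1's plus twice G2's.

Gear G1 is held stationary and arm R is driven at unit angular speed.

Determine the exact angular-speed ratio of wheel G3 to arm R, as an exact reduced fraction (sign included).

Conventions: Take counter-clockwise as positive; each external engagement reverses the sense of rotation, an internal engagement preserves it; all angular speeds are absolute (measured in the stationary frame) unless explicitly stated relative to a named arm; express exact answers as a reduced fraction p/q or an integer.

98/65

recognized (axles ride arm R): planetary set, 33/16/65 teeth
ring teeth: 33 + 2·16 = 65
33(ω_sun−ω_arm) = −65(ω_ring−ω_arm),  ω_sun = 0, ω_arm = 1
ω_ring = 1 − (33/65)(0−1) = 98/65
ω_out/ω_in = 98/65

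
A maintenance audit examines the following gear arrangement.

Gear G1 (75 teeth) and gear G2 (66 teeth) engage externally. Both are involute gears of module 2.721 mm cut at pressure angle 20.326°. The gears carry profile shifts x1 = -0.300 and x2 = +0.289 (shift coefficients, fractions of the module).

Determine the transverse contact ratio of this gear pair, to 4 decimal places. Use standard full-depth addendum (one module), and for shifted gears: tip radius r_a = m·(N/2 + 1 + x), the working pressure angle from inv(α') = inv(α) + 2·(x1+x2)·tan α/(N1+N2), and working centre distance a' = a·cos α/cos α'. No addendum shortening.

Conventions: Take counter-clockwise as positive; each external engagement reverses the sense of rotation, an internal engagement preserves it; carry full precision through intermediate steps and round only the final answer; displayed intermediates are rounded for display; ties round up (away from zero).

1.7767

class = single-mesh tooth geometry [involute pair 75T × 66T, m = 2.721]
base radii: r_b1 = 95.683768, r_b2 = 84.201716
tip radii: r_a1 = 103.942200, r_a2 = 93.300369
inv(α') = inv(20.326°) + 2·(-0.300+0.289)·tan α/(75+66) = 0.01561378  ⇒  α' = 20.30184°
a' = a·cos α / cos α' = 191.8305·cos 20.326°/cos 20.30184° = 191.800552
action lengths: √(r_a1²−r_b1²) = 40.602924, √(r_a2²−r_b2²) = 40.187434
base pitch p_b = π·m·cos α = 8.015985
CR = (40.602924 + 40.187434 − 191.800552·sin 20.30184°)/8.015985 = 1.776718
contact ratio ≈ 1.7767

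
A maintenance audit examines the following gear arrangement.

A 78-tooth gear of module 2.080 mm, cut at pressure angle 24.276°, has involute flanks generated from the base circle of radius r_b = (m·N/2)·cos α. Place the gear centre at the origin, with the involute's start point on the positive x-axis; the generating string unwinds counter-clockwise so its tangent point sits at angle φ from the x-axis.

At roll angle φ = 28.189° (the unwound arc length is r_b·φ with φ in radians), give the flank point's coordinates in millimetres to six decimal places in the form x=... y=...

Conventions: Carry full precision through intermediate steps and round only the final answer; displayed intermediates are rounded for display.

x=82.362296 y=2.864980

topology: single-mesh involute geometry — m = 2.080, N = 78
pitch radius r_p = m·N/2 = 2.080·78/2 = 81.120000
base radius r_b = r_p·cos α = 81.120000·cos 24.276° = 73.947010
roll angle φ = 28.189° = 0.49199086 rad
x = r_b·(cos φ + φ·sin φ) = 82.362296
y = r_b·(sin φ − φ·cos φ) = 2.864980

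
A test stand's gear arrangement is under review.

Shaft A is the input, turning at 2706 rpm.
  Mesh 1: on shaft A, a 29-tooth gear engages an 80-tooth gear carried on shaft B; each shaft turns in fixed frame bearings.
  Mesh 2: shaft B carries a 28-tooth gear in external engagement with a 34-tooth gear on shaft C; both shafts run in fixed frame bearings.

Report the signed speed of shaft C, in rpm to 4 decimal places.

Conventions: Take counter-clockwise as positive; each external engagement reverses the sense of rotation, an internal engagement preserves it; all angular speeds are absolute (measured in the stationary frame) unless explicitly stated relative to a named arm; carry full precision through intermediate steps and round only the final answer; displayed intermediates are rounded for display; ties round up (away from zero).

+807.8206 rpm

class = fixed-axis compound train [2 meshes; 2 ratios multiply, 2 sense flips]
mesh 1 [29T→80T]: ω = 2706.0000×29/80 = 980.9250 rpm, sense flips to −
mesh 2 [28T→34T]: ω = 980.9250×28/34 = 807.8206 rpm, sense flips to +
signed output speed = +807.8206 rpm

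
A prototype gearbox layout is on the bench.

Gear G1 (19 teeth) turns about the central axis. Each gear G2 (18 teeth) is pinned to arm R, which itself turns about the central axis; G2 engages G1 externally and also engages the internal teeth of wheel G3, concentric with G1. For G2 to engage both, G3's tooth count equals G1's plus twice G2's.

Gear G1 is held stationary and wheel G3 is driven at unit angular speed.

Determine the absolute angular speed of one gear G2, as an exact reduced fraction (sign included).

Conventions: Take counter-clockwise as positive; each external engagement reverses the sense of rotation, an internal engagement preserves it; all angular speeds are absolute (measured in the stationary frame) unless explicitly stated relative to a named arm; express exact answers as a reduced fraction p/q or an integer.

55/36

class = planetary set [G3 = 19+2·18 = 55; Willis about the carrier]
ring teeth: 19 + 2·18 = 55
19(ω_sun−ω_arm) = −55(ω_ring−ω_arm),  ω_sun = 0, ω_ring = 1
19(0−ω_arm) = −55(1−ω_arm)  ⇒  74·ω_arm = 55  ⇒  ω_arm = 55/74
sun–planet mesh: 19·(0−55/74) = −18·(ω_p−ω_arm)  ⇒  ω_p−ω_arm = 1045/1332
ω_p = 55/74 + 1045/1332 = 55/36
exact speed ratio = 55/36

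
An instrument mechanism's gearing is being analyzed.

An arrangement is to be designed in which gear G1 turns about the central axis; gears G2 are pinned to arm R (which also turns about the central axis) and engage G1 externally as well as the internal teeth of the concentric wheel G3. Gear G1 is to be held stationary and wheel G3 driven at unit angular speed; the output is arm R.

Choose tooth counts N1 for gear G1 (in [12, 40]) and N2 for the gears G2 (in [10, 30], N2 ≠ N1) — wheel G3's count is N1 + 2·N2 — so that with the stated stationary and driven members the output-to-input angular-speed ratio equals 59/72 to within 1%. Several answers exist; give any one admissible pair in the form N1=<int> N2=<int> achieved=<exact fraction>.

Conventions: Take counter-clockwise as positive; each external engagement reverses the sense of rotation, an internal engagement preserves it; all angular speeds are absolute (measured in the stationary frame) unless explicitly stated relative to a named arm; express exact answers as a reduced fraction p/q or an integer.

planetary set to be sized for 59/72 (Willis relation)
Willis with ω_sun = 0: ω_arm/ω_ring = N3/(N1+N3); set equal to 59/72  ⇒  N3/N1 = (59/72)/(1 − 59/72) = 59/13
N3 = N1 + 2·N2  ⇒  N2/N1 = (N3/N1 − 1)/2 = (59/13 − 1)/2 = 23/13
smallest multiple with N1 ≥ 12 and N2 ≥ 10: k = 1  ⇒  N1 = 1·13 = 13, N2 = 1·23 = 23 (N1 ≤ 40, N2 ≤ 30, N2 ≠ N1 ✓), N3 = 13 + 2·23 = 59
check: N3/(N1+N3) with N1 = 13, N3 = 59 gives 59/72; |achieved − target| = 0 ≤ 59/7200 ✓

N1=13 N2=23 achieved=59/72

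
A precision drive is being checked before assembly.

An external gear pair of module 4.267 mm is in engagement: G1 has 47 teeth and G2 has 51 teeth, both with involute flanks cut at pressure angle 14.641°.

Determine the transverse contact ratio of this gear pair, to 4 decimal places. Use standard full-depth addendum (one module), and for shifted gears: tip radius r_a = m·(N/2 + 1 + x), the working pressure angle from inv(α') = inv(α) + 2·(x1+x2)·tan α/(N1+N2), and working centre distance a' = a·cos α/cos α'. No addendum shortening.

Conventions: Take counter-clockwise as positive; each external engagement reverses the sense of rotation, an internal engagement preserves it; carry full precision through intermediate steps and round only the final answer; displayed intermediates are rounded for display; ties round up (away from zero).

2.1096

single-mesh involute tooth geometry (47T engaging 51T at module 4.267)
base radii: r_b1 = 97.018441, r_b2 = 105.275330
tip radii: r_a1 = 104.541500, r_a2 = 113.075500
no profile shift: α' = α, a' = a
action lengths: √(r_a1²−r_b1²) = 38.940304, √(r_a2²−r_b2²) = 41.269524
base pitch p_b = π·m·cos α = 12.969890
CR = (38.940304 + 41.269524 − 209.083000·sin 14.64100°)/12.969890 = 2.109628
contact ratio ≈ 2.1096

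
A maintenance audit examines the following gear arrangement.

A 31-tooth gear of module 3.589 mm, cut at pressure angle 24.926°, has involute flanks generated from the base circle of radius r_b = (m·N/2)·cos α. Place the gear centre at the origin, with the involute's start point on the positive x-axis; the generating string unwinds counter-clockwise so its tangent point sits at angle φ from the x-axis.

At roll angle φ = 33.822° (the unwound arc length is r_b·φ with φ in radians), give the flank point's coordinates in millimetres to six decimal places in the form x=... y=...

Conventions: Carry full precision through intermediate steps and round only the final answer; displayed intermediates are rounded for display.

recognized (one wheel, involute flank): single-mesh tooth geometry, m = 3.589, N = 31
pitch radius r_p = m·N/2 = 3.589·31/2 = 55.629500
base radius r_b = r_p·cos α = 55.629500·cos 24.926° = 50.447771
roll angle φ = 33.822° = 0.59030526 rad
x = r_b·(cos φ + φ·sin φ) = 58.486289
y = r_b·(sin φ − φ·cos φ) = 3.339959

x=58.486289 y=3.339959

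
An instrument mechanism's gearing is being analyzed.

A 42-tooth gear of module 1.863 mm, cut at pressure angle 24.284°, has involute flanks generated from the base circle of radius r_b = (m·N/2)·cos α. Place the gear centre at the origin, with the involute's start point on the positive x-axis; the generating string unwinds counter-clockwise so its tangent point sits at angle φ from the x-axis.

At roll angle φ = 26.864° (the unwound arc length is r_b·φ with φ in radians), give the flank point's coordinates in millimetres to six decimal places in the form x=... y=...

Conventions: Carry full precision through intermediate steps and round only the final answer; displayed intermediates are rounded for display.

x=39.368312 y=1.198513

class = single-mesh tooth geometry [base-circle involute, m = 1.863, 42T]
pitch radius r_p = m·N/2 = 1.863·42/2 = 39.123000
base radius r_b = r_p·cos α = 39.123000·cos 24.284° = 35.661325
roll angle φ = 26.864° = 0.46886525 rad
x = r_b·(cos φ + φ·sin φ) = 39.368312
y = r_b·(sin φ − φ·cos φ) = 1.198513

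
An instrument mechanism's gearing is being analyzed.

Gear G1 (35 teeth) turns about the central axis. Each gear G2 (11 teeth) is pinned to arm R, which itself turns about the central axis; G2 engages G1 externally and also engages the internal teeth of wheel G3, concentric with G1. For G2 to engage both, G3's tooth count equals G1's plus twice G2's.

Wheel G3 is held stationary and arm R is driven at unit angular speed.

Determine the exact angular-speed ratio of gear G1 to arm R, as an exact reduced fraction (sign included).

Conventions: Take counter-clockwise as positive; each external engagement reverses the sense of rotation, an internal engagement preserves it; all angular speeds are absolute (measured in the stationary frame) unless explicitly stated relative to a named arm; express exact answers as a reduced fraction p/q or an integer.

92/35

recognized (axles ride arm R): planetary set, 35/11/57 teeth
ring teeth: 35 + 2·11 = 57
35(ω_sun−ω_arm) = −57(ω_ring−ω_arm),  ω_ring = 0, ω_arm = 1
ω_sun = 1 − (57/35)(0−1) = 92/35
ω_out/ω_in = 92/35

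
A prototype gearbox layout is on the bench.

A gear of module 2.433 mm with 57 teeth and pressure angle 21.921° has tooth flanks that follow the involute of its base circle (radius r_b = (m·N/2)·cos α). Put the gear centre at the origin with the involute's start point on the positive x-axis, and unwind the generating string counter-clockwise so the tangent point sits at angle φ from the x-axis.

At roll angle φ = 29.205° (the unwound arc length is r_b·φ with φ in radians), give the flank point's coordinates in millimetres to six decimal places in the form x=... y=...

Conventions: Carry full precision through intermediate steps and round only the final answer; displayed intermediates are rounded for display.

x=72.148801 y=2.766628

topology: single-mesh involute geometry — m = 2.433, N = 57
pitch radius r_p = m·N/2 = 2.433·57/2 = 69.340500
base radius r_b = r_p·cos α = 69.340500·cos 21.921° = 64.327146
roll angle φ = 29.205° = 0.50972341 rad
x = r_b·(cos φ + φ·sin φ) = 72.148801
y = r_b·(sin φ − φ·cos φ) = 2.766628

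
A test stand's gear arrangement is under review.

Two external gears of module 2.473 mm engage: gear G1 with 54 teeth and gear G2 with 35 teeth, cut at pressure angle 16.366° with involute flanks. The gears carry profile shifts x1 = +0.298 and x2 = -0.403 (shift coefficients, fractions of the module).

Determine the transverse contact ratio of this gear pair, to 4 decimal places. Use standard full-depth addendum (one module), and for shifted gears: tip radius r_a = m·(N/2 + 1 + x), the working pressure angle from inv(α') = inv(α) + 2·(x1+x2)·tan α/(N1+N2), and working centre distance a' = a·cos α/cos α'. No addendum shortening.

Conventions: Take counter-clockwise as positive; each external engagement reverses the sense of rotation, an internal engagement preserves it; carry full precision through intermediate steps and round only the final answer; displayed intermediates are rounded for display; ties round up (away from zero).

1.9844

topology: single-mesh involute geometry — m = 2.473, 54T/35T pair
base radii: r_b1 = 64.065529, r_b2 = 41.523954
tip radii: r_a1 = 69.980954, r_a2 = 44.753881
inv(α') = inv(16.366°) + 2·(+0.298-0.403)·tan α/(54+35) = 0.00733779  ⇒  α' = 15.89127°
a' = a·cos α / cos α' = 110.0485·cos 16.366°/cos 15.89127° = 109.785138
action lengths: √(r_a1²−r_b1²) = 28.159224, √(r_a2²−r_b2²) = 16.693445
base pitch p_b = π·m·cos α = 7.454363
CR = (28.159224 + 16.693445 − 109.785138·sin 15.89127°)/7.454363 = 1.984356
contact ratio ≈ 1.9844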